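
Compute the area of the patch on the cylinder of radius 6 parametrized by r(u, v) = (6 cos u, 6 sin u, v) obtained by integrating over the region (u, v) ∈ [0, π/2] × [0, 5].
Area = 15*pi

Area = ∫∫ √(EG − F²) du dv with √(EG − F²) = 6. Integrating over [0, π/2] × [0, 5] gives 15*pi.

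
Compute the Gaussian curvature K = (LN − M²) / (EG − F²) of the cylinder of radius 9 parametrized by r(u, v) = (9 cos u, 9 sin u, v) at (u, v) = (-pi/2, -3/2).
K = 0

Coefficients of the first fundamental form: E = 81, F = 0, G = 1.
Coefficients of the second fundamental form: L = -9, M = 0, N = 0.
Assemble K = (LN − M²)/(EG − F²) = 0. At (u, v) = (-pi/2, -3/2): K = 0.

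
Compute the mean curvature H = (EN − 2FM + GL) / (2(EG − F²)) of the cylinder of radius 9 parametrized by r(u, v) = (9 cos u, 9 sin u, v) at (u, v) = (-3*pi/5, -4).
H = -1/18

With E = 81, F = 0, G = 1, L = -9, M = 0, N = 0, assemble
  H = (EN − 2FM + GL) / (2(EG − F²)) = -1/18.
At (u, v) = (-3*pi/5, -4): H = -1/18.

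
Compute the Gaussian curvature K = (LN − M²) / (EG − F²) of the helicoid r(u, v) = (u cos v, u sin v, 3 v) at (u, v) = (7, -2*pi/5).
K = -9/3364

Coefficients of the first fundamental form: E = 1, F = 0, G = u^2 + 9.
Coefficients of the second fundamental form: L = 0, M = -3/sqrt(u^2 + 9), N = 0.
Assemble K = (LN − M²)/(EG − F²) = -9/(u^2 + 9)^2. At (u, v) = (7, -2*pi/5): K = -9/3364.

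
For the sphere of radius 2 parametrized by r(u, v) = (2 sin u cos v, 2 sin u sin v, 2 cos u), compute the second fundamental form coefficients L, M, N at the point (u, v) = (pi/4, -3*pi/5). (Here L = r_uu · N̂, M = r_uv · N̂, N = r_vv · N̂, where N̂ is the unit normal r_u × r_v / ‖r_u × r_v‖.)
L = -2;  M = 0;  N = -1

Compute the unit normal N̂(u, v) = (sin(u)^2*cos(v)/Abs(sin(u)), sin(u)^2*sin(v)/Abs(sin(u)), sin(2*u)/(2*Abs(sin(u)))), and the second partials r_uu, r_uv, r_vv. Take dot products:
  L(u, v) = r_uu · N̂ = -2*sin(u)/Abs(sin(u)),
  M(u, v) = r_uv · N̂ = 0,
  N(u, v) = r_vv · N̂ = -2*sin(u)^3/Abs(sin(u)).
Evaluating at (u, v) = (pi/4, -3*pi/5):
  L = -2, M = 0, N = -1.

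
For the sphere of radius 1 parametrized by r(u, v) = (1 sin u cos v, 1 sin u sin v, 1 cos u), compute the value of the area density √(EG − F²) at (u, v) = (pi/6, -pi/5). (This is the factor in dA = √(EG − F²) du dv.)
√(EG − F²)|_{(pi/6, -pi/5)} = 1/2

E = 1, F = 0, G = sin(u)^2, so EG − F² = sin(u)^2. Taking the positive square root: √(EG − F²) = Abs(sin(u)). At (u, v) = (pi/6, -pi/5): 1/2.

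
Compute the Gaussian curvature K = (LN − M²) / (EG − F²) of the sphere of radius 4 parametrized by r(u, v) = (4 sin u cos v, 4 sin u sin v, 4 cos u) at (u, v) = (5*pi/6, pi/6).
K = 1/16

Coefficients of the first fundamental form: E = 16, F = 0, G = 16*sin(u)^2.
Coefficients of the second fundamental form: L = -4*sin(u)/Abs(sin(u)), M = 0, N = -4*sin(u)^3/Abs(sin(u)).
Assemble K = (LN − M²)/(EG − F²) = 1/16. At (u, v) = (5*pi/6, pi/6): K = 1/16.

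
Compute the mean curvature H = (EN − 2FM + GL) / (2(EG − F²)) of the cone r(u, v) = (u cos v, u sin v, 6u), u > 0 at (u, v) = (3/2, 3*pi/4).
H = 2*sqrt(37)/37

With E = 37, F = 0, G = u^2, L = 0, M = 0, N = 6*sqrt(37)*u^2/(37*Abs(u)), assemble
  H = (EN − 2FM + GL) / (2(EG − F²)) = 3*sqrt(37)/(37*Abs(u)).
At (u, v) = (3/2, 3*pi/4): H = 2*sqrt(37)/37.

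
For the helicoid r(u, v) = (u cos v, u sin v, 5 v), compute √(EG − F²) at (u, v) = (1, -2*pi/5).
√(EG − F²)|_{(1, -2*pi/5)} = sqrt(26)

E = 1, F = 0, G = u^2 + 25; EG − F² = u^2 + 25; √(EG − F²) = sqrt(u^2 + 25). At the given point: sqrt(26).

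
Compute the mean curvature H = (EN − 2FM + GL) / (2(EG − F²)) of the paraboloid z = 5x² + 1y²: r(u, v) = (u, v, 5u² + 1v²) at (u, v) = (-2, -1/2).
H = 137*sqrt(402)/53868

With E = 100*u^2 + 1, F = 20*u*v, G = 4*v^2 + 1, L = 10/sqrt(100*u^2 + 4*v^2 + 1), M = 0, N = 2/sqrt(100*u^2 + 4*v^2 + 1), assemble
  H = (EN − 2FM + GL) / (2(EG − F²)) = 2*(50*u^2 + 10*v^2 + 3)/(100*u^2 + 4*v^2 + 1)^(3/2).
At (u, v) = (-2, -1/2): H = 137*sqrt(402)/53868.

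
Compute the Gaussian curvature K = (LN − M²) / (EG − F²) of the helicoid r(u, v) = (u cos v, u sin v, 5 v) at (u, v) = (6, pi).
K = -25/3721

Coefficients of the first fundamental form: E = 1, F = 0, G = u^2 + 25.
Coefficients of the second fundamental form: L = 0, M = -5/sqrt(u^2 + 25), N = 0.
Assemble K = (LN − M²)/(EG − F²) = -25/(u^2 + 25)^2. At (u, v) = (6, pi): K = -25/3721.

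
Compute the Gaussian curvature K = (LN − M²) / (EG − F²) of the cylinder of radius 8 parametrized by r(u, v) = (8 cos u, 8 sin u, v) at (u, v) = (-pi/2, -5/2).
K = 0

Coefficients of the first fundamental form: E = 64, F = 0, G = 1.
Coefficients of the second fundamental form: L = -8, M = 0, N = 0.
Assemble K = (LN − M²)/(EG − F²) = 0. At (u, v) = (-pi/2, -5/2): K = 0.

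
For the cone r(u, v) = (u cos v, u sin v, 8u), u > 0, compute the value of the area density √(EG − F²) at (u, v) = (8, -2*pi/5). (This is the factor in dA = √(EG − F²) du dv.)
√(EG − F²)|_{(8, -2*pi/5)} = 8*sqrt(65)

E = 65, F = 0, G = u^2, so EG − F² = 65*u^2. Taking the positive square root: √(EG − F²) = sqrt(65)*Abs(u). At (u, v) = (8, -2*pi/5): 8*sqrt(65).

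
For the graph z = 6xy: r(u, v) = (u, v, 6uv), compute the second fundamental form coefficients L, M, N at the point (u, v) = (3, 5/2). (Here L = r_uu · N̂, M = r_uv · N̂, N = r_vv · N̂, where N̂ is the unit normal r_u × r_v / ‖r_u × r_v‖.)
L = 0;  M = 3*sqrt(22)/55;  N = 0

Compute the unit normal N̂(u, v) = (-6*v/sqrt(36*u^2 + 36*v^2 + 1), -6*u/sqrt(36*u^2 + 36*v^2 + 1), 1/sqrt(36*u^2 + 36*v^2 + 1)), and the second partials r_uu, r_uv, r_vv. Take dot products:
  L(u, v) = r_uu · N̂ = 0,
  M(u, v) = r_uv · N̂ = 6/sqrt(36*u^2 + 36*v^2 + 1),
  N(u, v) = r_vv · N̂ = 0.
Evaluating at (u, v) = (3, 5/2):
  L = 0, M = 3*sqrt(22)/55, N = 0.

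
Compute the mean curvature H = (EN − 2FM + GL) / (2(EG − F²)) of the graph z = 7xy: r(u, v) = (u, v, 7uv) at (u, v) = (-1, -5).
H = -343*sqrt(51)/65025

With E = 49*v^2 + 1, F = 49*u*v, G = 49*u^2 + 1, L = 0, M = 7/sqrt(49*u^2 + 49*v^2 + 1), N = 0, assemble
  H = (EN − 2FM + GL) / (2(EG − F²)) = -343*u*v/(49*u^2 + 49*v^2 + 1)^(3/2).
At (u, v) = (-1, -5): H = -343*sqrt(51)/65025.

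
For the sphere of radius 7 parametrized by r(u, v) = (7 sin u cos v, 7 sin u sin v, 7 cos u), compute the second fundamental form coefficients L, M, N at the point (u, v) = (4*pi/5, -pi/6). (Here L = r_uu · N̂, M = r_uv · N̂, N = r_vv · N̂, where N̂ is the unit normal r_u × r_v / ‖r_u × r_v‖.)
L = -7;  M = 0;  N = -35/8 + 7*sqrt(5)/8

Compute the unit normal N̂(u, v) = (sin(u)^2*cos(v)/Abs(sin(u)), sin(u)^2*sin(v)/Abs(sin(u)), sin(2*u)/(2*Abs(sin(u)))), and the second partials r_uu, r_uv, r_vv. Take dot products:
  L(u, v) = r_uu · N̂ = -7*sin(u)/Abs(sin(u)),
  M(u, v) = r_uv · N̂ = 0,
  N(u, v) = r_vv · N̂ = -7*sin(u)^3/Abs(sin(u)).
Evaluating at (u, v) = (4*pi/5, -pi/6):
  L = -7, M = 0, N = -35/8 + 7*sqrt(5)/8.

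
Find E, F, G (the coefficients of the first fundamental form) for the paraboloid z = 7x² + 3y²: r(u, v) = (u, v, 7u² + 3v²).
E = 196*u^2 + 1;  F = 84*u*v;  G = 36*v^2 + 1

Compute partials: r_u = (1, 0, 14*u), r_v = (0, 1, 6*v). Then
  E = r_u · r_u = 196*u^2 + 1,
  F = r_u · r_v = 84*u*v,
  G = r_v · r_v = 36*v^2 + 1.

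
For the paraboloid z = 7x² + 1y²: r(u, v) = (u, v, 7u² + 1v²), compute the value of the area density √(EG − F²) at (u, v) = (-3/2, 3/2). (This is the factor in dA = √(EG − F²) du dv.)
√(EG − F²)|_{(-3/2, 3/2)} = sqrt(451)

E = 196*u^2 + 1, F = 28*u*v, G = 4*v^2 + 1, so EG − F² = 196*u^2 + 4*v^2 + 1. Taking the positive square root: √(EG − F²) = sqrt(196*u^2 + 4*v^2 + 1). At (u, v) = (-3/2, 3/2): sqrt(451).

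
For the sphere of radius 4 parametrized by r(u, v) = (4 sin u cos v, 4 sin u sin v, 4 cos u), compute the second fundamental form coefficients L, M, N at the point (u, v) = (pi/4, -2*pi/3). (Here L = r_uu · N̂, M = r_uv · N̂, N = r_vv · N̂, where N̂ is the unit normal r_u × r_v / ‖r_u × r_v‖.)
L = -4;  M = 0;  N = -2

Compute the unit normal N̂(u, v) = (sin(u)^2*cos(v)/Abs(sin(u)), sin(u)^2*sin(v)/Abs(sin(u)), sin(2*u)/(2*Abs(sin(u)))), and the second partials r_uu, r_uv, r_vv. Take dot products:
  L(u, v) = r_uu · N̂ = -4*sin(u)/Abs(sin(u)),
  M(u, v) = r_uv · N̂ = 0,
  N(u, v) = r_vv · N̂ = -4*sin(u)^3/Abs(sin(u)).
Evaluating at (u, v) = (pi/4, -2*pi/3):
  L = -4, M = 0, N = -2.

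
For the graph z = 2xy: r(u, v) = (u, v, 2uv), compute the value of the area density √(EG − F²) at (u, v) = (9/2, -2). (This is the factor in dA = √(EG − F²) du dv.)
√(EG − F²)|_{(9/2, -2)} = 7*sqrt(2)

E = 4*v^2 + 1, F = 4*u*v, G = 4*u^2 + 1, so EG − F² = 4*u^2 + 4*v^2 + 1. Taking the positive square root: √(EG − F²) = sqrt(4*u^2 + 4*v^2 + 1). At (u, v) = (9/2, -2): 7*sqrt(2).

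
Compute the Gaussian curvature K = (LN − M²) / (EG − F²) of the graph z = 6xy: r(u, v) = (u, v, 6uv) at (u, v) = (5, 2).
K = -36/1092025

Coefficients of the first fundamental form: E = 36*v^2 + 1, F = 36*u*v, G = 36*u^2 + 1.
Coefficients of the second fundamental form: L = 0, M = 6/sqrt(36*u^2 + 36*v^2 + 1), N = 0.
Assemble K = (LN − M²)/(EG − F²) = -36/(1296*u^4 + 2592*u^2*v^2 + 72*u^2 + 1296*v^4 + 72*v^2 + 1). At (u, v) = (5, 2): K = -36/1092025.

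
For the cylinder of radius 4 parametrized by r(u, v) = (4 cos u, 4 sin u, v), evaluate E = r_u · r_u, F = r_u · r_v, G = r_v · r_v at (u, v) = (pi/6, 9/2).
E = 16;  F = 0;  G = 1

Partials: r_u = (-4*sin(u), 4*cos(u), 0), r_v = (0, 0, 1). As functions of (u, v):
  E = r_u · r_u = 16,
  F = r_u · r_v = 0,
  G = r_v · r_v = 1.
Evaluating at (u, v) = (pi/6, 9/2): E = 16, F = 0, G = 1.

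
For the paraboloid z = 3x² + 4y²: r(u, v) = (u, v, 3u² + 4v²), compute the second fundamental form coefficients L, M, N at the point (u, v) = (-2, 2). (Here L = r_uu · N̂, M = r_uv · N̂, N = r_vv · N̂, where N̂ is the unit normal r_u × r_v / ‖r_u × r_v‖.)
L = 6*sqrt(401)/401;  M = 0;  N = 8*sqrt(401)/401

Compute the unit normal N̂(u, v) = (-6*u/sqrt(36*u^2 + 64*v^2 + 1), -8*v/sqrt(36*u^2 + 64*v^2 + 1), 1/sqrt(36*u^2 + 64*v^2 + 1)), and the second partials r_uu, r_uv, r_vv. Take dot products:
  L(u, v) = r_uu · N̂ = 6/sqrt(36*u^2 + 64*v^2 + 1),
  M(u, v) = r_uv · N̂ = 0,
  N(u, v) = r_vv · N̂ = 8/sqrt(36*u^2 + 64*v^2 + 1).
Evaluating at (u, v) = (-2, 2):
  L = 6*sqrt(401)/401, M = 0, N = 8*sqrt(401)/401.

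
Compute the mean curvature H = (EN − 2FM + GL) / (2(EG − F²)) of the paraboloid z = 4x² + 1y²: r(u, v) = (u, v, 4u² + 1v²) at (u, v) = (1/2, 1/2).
H = 25*sqrt(2)/108

With E = 64*u^2 + 1, F = 16*u*v, G = 4*v^2 + 1, L = 8/sqrt(64*u^2 + 4*v^2 + 1), M = 0, N = 2/sqrt(64*u^2 + 4*v^2 + 1), assemble
  H = (EN − 2FM + GL) / (2(EG − F²)) = (64*u^2 + 16*v^2 + 5)/(64*u^2 + 4*v^2 + 1)^(3/2).
At (u, v) = (1/2, 1/2): H = 25*sqrt(2)/108.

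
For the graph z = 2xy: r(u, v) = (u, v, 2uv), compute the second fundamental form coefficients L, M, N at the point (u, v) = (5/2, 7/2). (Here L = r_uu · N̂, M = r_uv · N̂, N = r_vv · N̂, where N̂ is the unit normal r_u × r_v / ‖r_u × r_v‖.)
L = 0;  M = 2*sqrt(3)/15;  N = 0

Compute the unit normal N̂(u, v) = (-2*v/sqrt(4*u^2 + 4*v^2 + 1), -2*u/sqrt(4*u^2 + 4*v^2 + 1), 1/sqrt(4*u^2 + 4*v^2 + 1)), and the second partials r_uu, r_uv, r_vv. Take dot products:
  L(u, v) = r_uu · N̂ = 0,
  M(u, v) = r_uv · N̂ = 2/sqrt(4*u^2 + 4*v^2 + 1),
  N(u, v) = r_vv · N̂ = 0.
Evaluating at (u, v) = (5/2, 7/2):
  L = 0, M = 2*sqrt(3)/15, N = 0.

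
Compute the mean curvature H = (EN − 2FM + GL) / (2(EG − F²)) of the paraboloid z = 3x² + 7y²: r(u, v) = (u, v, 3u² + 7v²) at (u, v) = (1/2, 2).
H = 2425*sqrt(794)/630436

With E = 36*u^2 + 1, F = 84*u*v, G = 196*v^2 + 1, L = 6/sqrt(36*u^2 + 196*v^2 + 1), M = 0, N = 14/sqrt(36*u^2 + 196*v^2 + 1), assemble
  H = (EN − 2FM + GL) / (2(EG − F²)) = 2*(126*u^2 + 294*v^2 + 5)/(36*u^2 + 196*v^2 + 1)^(3/2).
At (u, v) = (1/2, 2): H = 2425*sqrt(794)/630436.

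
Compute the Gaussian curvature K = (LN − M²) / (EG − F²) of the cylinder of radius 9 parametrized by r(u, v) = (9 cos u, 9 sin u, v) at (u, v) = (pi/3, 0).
K = 0

Coefficients of the first fundamental form: E = 81, F = 0, G = 1.
Coefficients of the second fundamental form: L = -9, M = 0, N = 0.
Assemble K = (LN − M²)/(EG − F²) = 0. At (u, v) = (pi/3, 0): K = 0.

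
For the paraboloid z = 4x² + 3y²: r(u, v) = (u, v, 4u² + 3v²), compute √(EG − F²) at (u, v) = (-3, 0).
√(EG − F²)|_{(-3, 0)} = sqrt(577)

E = 64*u^2 + 1, F = 48*u*v, G = 36*v^2 + 1; EG − F² = 64*u^2 + 36*v^2 + 1; √(EG − F²) = sqrt(64*u^2 + 36*v^2 + 1). At the given point: sqrt(577).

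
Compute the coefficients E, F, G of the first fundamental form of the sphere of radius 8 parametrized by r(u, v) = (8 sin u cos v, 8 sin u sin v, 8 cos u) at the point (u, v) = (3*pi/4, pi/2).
E = 64;  F = 0;  G = 32

Partials: r_u = (8*cos(u)*cos(v), 8*sin(v)*cos(u), -8*sin(u)), r_v = (-8*sin(u)*sin(v), 8*sin(u)*cos(v), 0). As functions of (u, v):
  E = r_u · r_u = 64,
  F = r_u · r_v = 0,
  G = r_v · r_v = 64*sin(u)^2.
Evaluating at (u, v) = (3*pi/4, pi/2): E = 64, F = 0, G = 32.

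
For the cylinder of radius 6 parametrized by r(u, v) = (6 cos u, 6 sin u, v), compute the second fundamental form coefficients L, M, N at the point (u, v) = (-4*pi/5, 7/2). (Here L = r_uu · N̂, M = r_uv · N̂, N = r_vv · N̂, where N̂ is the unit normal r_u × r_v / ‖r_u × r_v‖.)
L = -6;  M = 0;  N = 0

Compute the unit normal N̂(u, v) = (cos(u), sin(u), 0), and the second partials r_uu, r_uv, r_vv. Take dot products:
  L(u, v) = r_uu · N̂ = -6,
  M(u, v) = r_uv · N̂ = 0,
  N(u, v) = r_vv · N̂ = 0.
Evaluating at (u, v) = (-4*pi/5, 7/2):
  L = -6, M = 0, N = 0.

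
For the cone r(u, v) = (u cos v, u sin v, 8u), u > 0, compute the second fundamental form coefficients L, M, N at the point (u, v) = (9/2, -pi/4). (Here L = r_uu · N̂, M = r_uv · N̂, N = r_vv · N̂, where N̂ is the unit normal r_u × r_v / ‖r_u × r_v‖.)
L = 0;  M = 0;  N = 36*sqrt(65)/65

Compute the unit normal N̂(u, v) = (-8*sqrt(65)*u*cos(v)/(65*Abs(u)), -8*sqrt(65)*u*sin(v)/(65*Abs(u)), sqrt(65)*u/(65*Abs(u))), and the second partials r_uu, r_uv, r_vv. Take dot products:
  L(u, v) = r_uu · N̂ = 0,
  M(u, v) = r_uv · N̂ = 0,
  N(u, v) = r_vv · N̂ = 8*sqrt(65)*u^2/(65*Abs(u)).
Evaluating at (u, v) = (9/2, -pi/4):
  L = 0, M = 0, N = 36*sqrt(65)/65.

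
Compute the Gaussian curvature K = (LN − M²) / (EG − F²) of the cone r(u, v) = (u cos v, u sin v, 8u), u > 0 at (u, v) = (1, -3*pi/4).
K = 0

Coefficients of the first fundamental form: E = 65, F = 0, G = u^2.
Coefficients of the second fundamental form: L = 0, M = 0, N = 8*sqrt(65)*u^2/(65*Abs(u)).
Assemble K = (LN − M²)/(EG − F²) = 0. At (u, v) = (1, -3*pi/4): K = 0.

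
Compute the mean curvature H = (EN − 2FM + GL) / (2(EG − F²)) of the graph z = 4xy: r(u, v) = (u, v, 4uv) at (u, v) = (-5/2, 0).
H = 0

With E = 16*v^2 + 1, F = 16*u*v, G = 16*u^2 + 1, L = 0, M = 4/sqrt(16*u^2 + 16*v^2 + 1), N = 0, assemble
  H = (EN − 2FM + GL) / (2(EG − F²)) = -64*u*v/(16*u^2 + 16*v^2 + 1)^(3/2).
At (u, v) = (-5/2, 0): H = 0.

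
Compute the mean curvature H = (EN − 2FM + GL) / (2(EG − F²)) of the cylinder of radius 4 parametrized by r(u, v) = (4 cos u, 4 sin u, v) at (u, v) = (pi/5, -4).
H = -1/8

With E = 16, F = 0, G = 1, L = -4, M = 0, N = 0, assemble
  H = (EN − 2FM + GL) / (2(EG − F²)) = -1/8.
At (u, v) = (pi/5, -4): H = -1/8.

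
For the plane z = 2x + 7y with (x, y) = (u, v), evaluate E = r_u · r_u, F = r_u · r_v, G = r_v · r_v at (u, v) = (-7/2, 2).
E = 5;  F = 14;  G = 50

Partials: r_u = (1, 0, 2), r_v = (0, 1, 7). As functions of (u, v):
  E = r_u · r_u = 5,
  F = r_u · r_v = 14,
  G = r_v · r_v = 50.
Evaluating at (u, v) = (-7/2, 2): E = 5, F = 14, G = 50.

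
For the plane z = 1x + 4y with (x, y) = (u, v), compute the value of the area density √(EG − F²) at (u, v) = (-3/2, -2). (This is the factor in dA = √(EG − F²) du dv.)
√(EG − F²)|_{(-3/2, -2)} = 3*sqrt(2)

E = 2, F = 4, G = 17, so EG − F² = 18. Taking the positive square root: √(EG − F²) = 3*sqrt(2). At (u, v) = (-3/2, -2): 3*sqrt(2).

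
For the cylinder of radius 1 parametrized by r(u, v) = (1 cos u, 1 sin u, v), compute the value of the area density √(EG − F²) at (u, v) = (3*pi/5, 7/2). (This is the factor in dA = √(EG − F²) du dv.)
√(EG − F²)|_{(3*pi/5, 7/2)} = 1

E = 1, F = 0, G = 1, so EG − F² = 1. Taking the positive square root: √(EG − F²) = 1. At (u, v) = (3*pi/5, 7/2): 1.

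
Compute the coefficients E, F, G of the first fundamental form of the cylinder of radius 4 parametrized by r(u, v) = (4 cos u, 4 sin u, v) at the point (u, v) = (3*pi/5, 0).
E = 16;  F = 0;  G = 1

Partials: r_u = (-4*sin(u), 4*cos(u), 0), r_v = (0, 0, 1). As functions of (u, v):
  E = r_u · r_u = 16,
  F = r_u · r_v = 0,
  G = r_v · r_v = 1.
Evaluating at (u, v) = (3*pi/5, 0): E = 16, F = 0, G = 1.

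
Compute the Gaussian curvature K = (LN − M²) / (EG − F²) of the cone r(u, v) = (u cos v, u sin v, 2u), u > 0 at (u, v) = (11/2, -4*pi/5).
K = 0

Coefficients of the first fundamental form: E = 5, F = 0, G = u^2.
Coefficients of the second fundamental form: L = 0, M = 0, N = 2*sqrt(5)*u^2/(5*Abs(u)).
Assemble K = (LN − M²)/(EG − F²) = 0. At (u, v) = (11/2, -4*pi/5): K = 0.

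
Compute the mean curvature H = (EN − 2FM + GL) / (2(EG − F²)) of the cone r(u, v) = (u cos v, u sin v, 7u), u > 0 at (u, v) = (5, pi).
H = 7*sqrt(2)/100

With E = 50, F = 0, G = u^2, L = 0, M = 0, N = 7*sqrt(2)*u^2/(10*Abs(u)), assemble
  H = (EN − 2FM + GL) / (2(EG − F²)) = 7*sqrt(2)/(20*Abs(u)).
At (u, v) = (5, pi): H = 7*sqrt(2)/100.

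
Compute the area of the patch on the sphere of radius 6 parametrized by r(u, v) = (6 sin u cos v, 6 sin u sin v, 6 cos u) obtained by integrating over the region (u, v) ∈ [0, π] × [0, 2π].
Area = 144*pi

Area = ∫∫ √(EG − F²) du dv with √(EG − F²) = 36*Abs(sin(u)). Integrating over [0, π] × [0, 2π] gives 144*pi.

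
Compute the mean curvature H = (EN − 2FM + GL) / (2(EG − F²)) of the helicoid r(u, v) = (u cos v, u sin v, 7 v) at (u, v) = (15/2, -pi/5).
H = 0

With E = 1, F = 0, G = u^2 + 49, L = 0, M = -7/sqrt(u^2 + 49), N = 0, assemble
  H = (EN − 2FM + GL) / (2(EG − F²)) = 0.
At (u, v) = (15/2, -pi/5): H = 0.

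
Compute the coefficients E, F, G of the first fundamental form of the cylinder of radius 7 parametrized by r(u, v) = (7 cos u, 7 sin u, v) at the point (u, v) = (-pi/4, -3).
E = 49;  F = 0;  G = 1

Partials: r_u = (-7*sin(u), 7*cos(u), 0), r_v = (0, 0, 1). As functions of (u, v):
  E = r_u · r_u = 49,
  F = r_u · r_v = 0,
  G = r_v · r_v = 1.
Evaluating at (u, v) = (-pi/4, -3): E = 49, F = 0, G = 1.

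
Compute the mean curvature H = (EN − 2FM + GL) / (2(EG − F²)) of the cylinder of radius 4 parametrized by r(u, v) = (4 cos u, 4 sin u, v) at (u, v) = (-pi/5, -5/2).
H = -1/8

With E = 16, F = 0, G = 1, L = -4, M = 0, N = 0, assemble
  H = (EN − 2FM + GL) / (2(EG − F²)) = -1/8.
At (u, v) = (-pi/5, -5/2): H = -1/8.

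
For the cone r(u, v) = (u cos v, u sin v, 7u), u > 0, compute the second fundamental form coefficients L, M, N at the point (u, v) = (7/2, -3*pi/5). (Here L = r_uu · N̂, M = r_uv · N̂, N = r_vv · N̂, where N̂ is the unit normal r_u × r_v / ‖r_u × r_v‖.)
L = 0;  M = 0;  N = 49*sqrt(2)/20

Compute the unit normal N̂(u, v) = (-7*sqrt(2)*u*cos(v)/(10*Abs(u)), -7*sqrt(2)*u*sin(v)/(10*Abs(u)), sqrt(2)*u/(10*Abs(u))), and the second partials r_uu, r_uv, r_vv. Take dot products:
  L(u, v) = r_uu · N̂ = 0,
  M(u, v) = r_uv · N̂ = 0,
  N(u, v) = r_vv · N̂ = 7*sqrt(2)*u^2/(10*Abs(u)).
Evaluating at (u, v) = (7/2, -3*pi/5):
  L = 0, M = 0, N = 49*sqrt(2)/20.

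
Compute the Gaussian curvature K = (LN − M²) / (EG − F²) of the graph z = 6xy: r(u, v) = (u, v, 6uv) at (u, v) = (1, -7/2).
K = -9/57121

Coefficients of the first fundamental form: E = 36*v^2 + 1, F = 36*u*v, G = 36*u^2 + 1.
Coefficients of the second fundamental form: L = 0, M = 6/sqrt(36*u^2 + 36*v^2 + 1), N = 0.
Assemble K = (LN − M²)/(EG − F²) = -36/(1296*u^4 + 2592*u^2*v^2 + 72*u^2 + 1296*v^4 + 72*v^2 + 1). At (u, v) = (1, -7/2): K = -9/57121.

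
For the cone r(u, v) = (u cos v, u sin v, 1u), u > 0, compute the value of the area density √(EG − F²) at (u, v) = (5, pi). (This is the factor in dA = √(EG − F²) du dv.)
√(EG − F²)|_{(5, pi)} = 5*sqrt(2)

E = 2, F = 0, G = u^2, so EG − F² = 2*u^2. Taking the positive square root: √(EG − F²) = sqrt(2)*Abs(u). At (u, v) = (5, pi): 5*sqrt(2).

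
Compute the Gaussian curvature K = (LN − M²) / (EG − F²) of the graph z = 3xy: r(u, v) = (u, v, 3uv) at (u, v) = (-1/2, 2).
K = -144/24649

Coefficients of the first fundamental form: E = 9*v^2 + 1, F = 9*u*v, G = 9*u^2 + 1.
Coefficients of the second fundamental form: L = 0, M = 3/sqrt(9*u^2 + 9*v^2 + 1), N = 0.
Assemble K = (LN − M²)/(EG − F²) = -9/(81*u^4 + 162*u^2*v^2 + 18*u^2 + 81*v^4 + 18*v^2 + 1). At (u, v) = (-1/2, 2): K = -144/24649.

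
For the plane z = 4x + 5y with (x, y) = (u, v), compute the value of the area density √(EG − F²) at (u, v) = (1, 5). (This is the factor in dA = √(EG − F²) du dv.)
√(EG − F²)|_{(1, 5)} = sqrt(42)

E = 17, F = 20, G = 26, so EG − F² = 42. Taking the positive square root: √(EG − F²) = sqrt(42). At (u, v) = (1, 5): sqrt(42).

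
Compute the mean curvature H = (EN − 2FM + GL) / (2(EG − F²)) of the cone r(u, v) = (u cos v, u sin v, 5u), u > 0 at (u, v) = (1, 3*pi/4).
H = 5*sqrt(26)/52

With E = 26, F = 0, G = u^2, L = 0, M = 0, N = 5*sqrt(26)*u^2/(26*Abs(u)), assemble
  H = (EN − 2FM + GL) / (2(EG − F²)) = 5*sqrt(26)/(52*Abs(u)).
At (u, v) = (1, 3*pi/4): H = 5*sqrt(26)/52.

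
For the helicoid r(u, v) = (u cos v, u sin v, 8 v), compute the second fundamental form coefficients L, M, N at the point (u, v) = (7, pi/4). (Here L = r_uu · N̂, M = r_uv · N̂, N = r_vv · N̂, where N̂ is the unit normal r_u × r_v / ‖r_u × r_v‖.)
L = 0;  M = -8*sqrt(113)/113;  N = 0

Compute the unit normal N̂(u, v) = (8*sin(v)/sqrt(u^2 + 64), -8*cos(v)/sqrt(u^2 + 64), u/sqrt(u^2 + 64)), and the second partials r_uu, r_uv, r_vv. Take dot products:
  L(u, v) = r_uu · N̂ = 0,
  M(u, v) = r_uv · N̂ = -8/sqrt(u^2 + 64),
  N(u, v) = r_vv · N̂ = 0.
Evaluating at (u, v) = (7, pi/4):
  L = 0, M = -8*sqrt(113)/113, N = 0.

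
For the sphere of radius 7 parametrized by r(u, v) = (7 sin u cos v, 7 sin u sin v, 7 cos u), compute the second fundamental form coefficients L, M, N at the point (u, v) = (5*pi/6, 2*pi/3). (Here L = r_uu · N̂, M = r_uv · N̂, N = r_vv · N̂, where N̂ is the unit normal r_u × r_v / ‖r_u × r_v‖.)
L = -7;  M = 0;  N = -7/4

Compute the unit normal N̂(u, v) = (sin(u)^2*cos(v)/Abs(sin(u)), sin(u)^2*sin(v)/Abs(sin(u)), sin(2*u)/(2*Abs(sin(u)))), and the second partials r_uu, r_uv, r_vv. Take dot products:
  L(u, v) = r_uu · N̂ = -7*sin(u)/Abs(sin(u)),
  M(u, v) = r_uv · N̂ = 0,
  N(u, v) = r_vv · N̂ = -7*sin(u)^3/Abs(sin(u)).
Evaluating at (u, v) = (5*pi/6, 2*pi/3):
  L = -7, M = 0, N = -7/4.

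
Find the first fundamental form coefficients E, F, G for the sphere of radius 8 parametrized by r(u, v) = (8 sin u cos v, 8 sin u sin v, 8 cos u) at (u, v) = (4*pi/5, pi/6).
E = 64;  F = 0;  G = 40 - 8*sqrt(5)

Partials: r_u = (8*cos(u)*cos(v), 8*sin(v)*cos(u), -8*sin(u)), r_v = (-8*sin(u)*sin(v), 8*sin(u)*cos(v), 0). As functions of (u, v):
  E = r_u · r_u = 64,
  F = r_u · r_v = 0,
  G = r_v · r_v = 64*sin(u)^2.
Evaluating at (u, v) = (4*pi/5, pi/6): E = 64, F = 0, G = 40 - 8*sqrt(5).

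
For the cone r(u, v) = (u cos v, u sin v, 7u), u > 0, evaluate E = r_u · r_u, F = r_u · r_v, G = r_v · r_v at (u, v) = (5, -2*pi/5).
E = 50;  F = 0;  G = 25

Partials: r_u = (cos(v), sin(v), 7), r_v = (-u*sin(v), u*cos(v), 0). As functions of (u, v):
  E = r_u · r_u = 50,
  F = r_u · r_v = 0,
  G = r_v · r_v = u^2.
Evaluating at (u, v) = (5, -2*pi/5): E = 50, F = 0, G = 25.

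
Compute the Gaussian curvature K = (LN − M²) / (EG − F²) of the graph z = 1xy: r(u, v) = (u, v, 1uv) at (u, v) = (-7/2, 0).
K = -16/2809

Coefficients of the first fundamental form: E = v^2 + 1, F = u*v, G = u^2 + 1.
Coefficients of the second fundamental form: L = 0, M = 1/sqrt(u^2 + v^2 + 1), N = 0.
Assemble K = (LN − M²)/(EG − F²) = 1/((u^2*v^2 - (u^2 + 1)*(v^2 + 1))*(u^2 + v^2 + 1)). At (u, v) = (-7/2, 0): K = -16/2809.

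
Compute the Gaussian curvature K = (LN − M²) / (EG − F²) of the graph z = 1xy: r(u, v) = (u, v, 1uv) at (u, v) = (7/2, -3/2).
K = -4/961

Coefficients of the first fundamental form: E = v^2 + 1, F = u*v, G = u^2 + 1.
Coefficients of the second fundamental form: L = 0, M = 1/sqrt(u^2 + v^2 + 1), N = 0.
Assemble K = (LN − M²)/(EG − F²) = 1/((u^2*v^2 - (u^2 + 1)*(v^2 + 1))*(u^2 + v^2 + 1)). At (u, v) = (7/2, -3/2): K = -4/961.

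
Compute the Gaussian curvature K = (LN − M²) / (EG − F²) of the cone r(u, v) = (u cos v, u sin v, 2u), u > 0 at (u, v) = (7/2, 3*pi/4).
K = 0

Coefficients of the first fundamental form: E = 5, F = 0, G = u^2.
Coefficients of the second fundamental form: L = 0, M = 0, N = 2*sqrt(5)*u^2/(5*Abs(u)).
Assemble K = (LN − M²)/(EG − F²) = 0. At (u, v) = (7/2, 3*pi/4): K = 0.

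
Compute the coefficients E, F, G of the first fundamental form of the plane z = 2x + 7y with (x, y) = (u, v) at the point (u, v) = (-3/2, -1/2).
E = 5;  F = 14;  G = 50

Partials: r_u = (1, 0, 2), r_v = (0, 1, 7). As functions of (u, v):
  E = r_u · r_u = 5,
  F = r_u · r_v = 14,
  G = r_v · r_v = 50.
Evaluating at (u, v) = (-3/2, -1/2): E = 5, F = 14, G = 50.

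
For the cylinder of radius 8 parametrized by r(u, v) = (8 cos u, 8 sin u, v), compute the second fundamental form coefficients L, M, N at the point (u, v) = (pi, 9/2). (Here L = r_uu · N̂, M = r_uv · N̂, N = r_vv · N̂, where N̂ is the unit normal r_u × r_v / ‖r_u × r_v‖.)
L = -8;  M = 0;  N = 0

Compute the unit normal N̂(u, v) = (cos(u), sin(u), 0), and the second partials r_uu, r_uv, r_vv. Take dot products:
  L(u, v) = r_uu · N̂ = -8,
  M(u, v) = r_uv · N̂ = 0,
  N(u, v) = r_vv · N̂ = 0.
Evaluating at (u, v) = (pi, 9/2):
  L = -8, M = 0, N = 0.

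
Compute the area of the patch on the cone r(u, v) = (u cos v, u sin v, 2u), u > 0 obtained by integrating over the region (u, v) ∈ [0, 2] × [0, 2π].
Area = 4*sqrt(5)*pi

Area = ∫∫ √(EG − F²) du dv with √(EG − F²) = sqrt(5)*Abs(u). Integrating over [0, 2] × [0, 2π] gives 4*sqrt(5)*pi.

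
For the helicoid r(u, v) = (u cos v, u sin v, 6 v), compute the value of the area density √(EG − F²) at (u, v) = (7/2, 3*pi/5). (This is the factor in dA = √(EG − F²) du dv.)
√(EG − F²)|_{(7/2, 3*pi/5)} = sqrt(193)/2

E = 1, F = 0, G = u^2 + 36, so EG − F² = u^2 + 36. Taking the positive square root: √(EG − F²) = sqrt(u^2 + 36). At (u, v) = (7/2, 3*pi/5): sqrt(193)/2.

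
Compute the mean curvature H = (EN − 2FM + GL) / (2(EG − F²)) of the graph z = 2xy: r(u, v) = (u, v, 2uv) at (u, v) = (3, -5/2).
H = 15*sqrt(62)/961

With E = 4*v^2 + 1, F = 4*u*v, G = 4*u^2 + 1, L = 0, M = 2/sqrt(4*u^2 + 4*v^2 + 1), N = 0, assemble
  H = (EN − 2FM + GL) / (2(EG − F²)) = -8*u*v/(4*u^2 + 4*v^2 + 1)^(3/2).
At (u, v) = (3, -5/2): H = 15*sqrt(62)/961.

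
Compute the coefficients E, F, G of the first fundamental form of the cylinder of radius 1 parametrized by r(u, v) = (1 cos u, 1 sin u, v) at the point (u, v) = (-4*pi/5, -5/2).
E = 1;  F = 0;  G = 1

Partials: r_u = (-sin(u), cos(u), 0), r_v = (0, 0, 1). As functions of (u, v):
  E = r_u · r_u = 1,
  F = r_u · r_v = 0,
  G = r_v · r_v = 1.
Evaluating at (u, v) = (-4*pi/5, -5/2): E = 1, F = 0, G = 1.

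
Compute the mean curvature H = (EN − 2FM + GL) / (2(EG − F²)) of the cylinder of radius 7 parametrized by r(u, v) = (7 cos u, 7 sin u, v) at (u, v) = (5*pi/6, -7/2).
H = -1/14

With E = 49, F = 0, G = 1, L = -7, M = 0, N = 0, assemble
  H = (EN − 2FM + GL) / (2(EG − F²)) = -1/14.
At (u, v) = (5*pi/6, -7/2): H = -1/14.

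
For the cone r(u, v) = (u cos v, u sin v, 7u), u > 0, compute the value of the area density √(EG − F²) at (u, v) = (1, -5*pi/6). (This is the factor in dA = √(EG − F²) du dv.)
√(EG − F²)|_{(1, -5*pi/6)} = 5*sqrt(2)

E = 50, F = 0, G = u^2, so EG − F² = 50*u^2. Taking the positive square root: √(EG − F²) = 5*sqrt(2)*Abs(u). At (u, v) = (1, -5*pi/6): 5*sqrt(2).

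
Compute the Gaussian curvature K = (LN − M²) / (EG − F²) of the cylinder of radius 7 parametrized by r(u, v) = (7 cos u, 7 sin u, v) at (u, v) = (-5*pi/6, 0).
K = 0

Coefficients of the first fundamental form: E = 49, F = 0, G = 1.
Coefficients of the second fundamental form: L = -7, M = 0, N = 0.
Assemble K = (LN − M²)/(EG − F²) = 0. At (u, v) = (-5*pi/6, 0): K = 0.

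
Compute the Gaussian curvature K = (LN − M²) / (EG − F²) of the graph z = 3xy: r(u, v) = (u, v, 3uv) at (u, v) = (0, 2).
K = -9/1369

Coefficients of the first fundamental form: E = 9*v^2 + 1, F = 9*u*v, G = 9*u^2 + 1.
Coefficients of the second fundamental form: L = 0, M = 3/sqrt(9*u^2 + 9*v^2 + 1), N = 0.
Assemble K = (LN − M²)/(EG − F²) = -9/(81*u^4 + 162*u^2*v^2 + 18*u^2 + 81*v^4 + 18*v^2 + 1). At (u, v) = (0, 2): K = -9/1369.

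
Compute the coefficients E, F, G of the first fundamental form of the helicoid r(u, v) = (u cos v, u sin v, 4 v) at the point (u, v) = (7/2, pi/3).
E = 1;  F = 0;  G = 113/4

Partials: r_u = (cos(v), sin(v), 0), r_v = (-u*sin(v), u*cos(v), 4). As functions of (u, v):
  E = r_u · r_u = 1,
  F = r_u · r_v = 0,
  G = r_v · r_v = u^2 + 16.
Evaluating at (u, v) = (7/2, pi/3): E = 1, F = 0, G = 113/4.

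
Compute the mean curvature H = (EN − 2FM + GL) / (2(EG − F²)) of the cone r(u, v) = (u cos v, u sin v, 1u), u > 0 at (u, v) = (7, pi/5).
H = sqrt(2)/28

With E = 2, F = 0, G = u^2, L = 0, M = 0, N = sqrt(2)*u^2/(2*Abs(u)), assemble
  H = (EN − 2FM + GL) / (2(EG − F²)) = sqrt(2)/(4*Abs(u)).
At (u, v) = (7, pi/5): H = sqrt(2)/28.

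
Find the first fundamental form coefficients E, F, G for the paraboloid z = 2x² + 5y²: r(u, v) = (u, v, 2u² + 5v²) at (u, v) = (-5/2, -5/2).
E = 101;  F = 250;  G = 626

Partials: r_u = (1, 0, 4*u), r_v = (0, 1, 10*v). As functions of (u, v):
  E = r_u · r_u = 16*u^2 + 1,
  F = r_u · r_v = 40*u*v,
  G = r_v · r_v = 100*v^2 + 1.
Evaluating at (u, v) = (-5/2, -5/2): E = 101, F = 250, G = 626.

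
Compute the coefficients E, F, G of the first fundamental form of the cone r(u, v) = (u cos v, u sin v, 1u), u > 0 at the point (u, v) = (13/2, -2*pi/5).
E = 2;  F = 0;  G = 169/4

Partials: r_u = (cos(v), sin(v), 1), r_v = (-u*sin(v), u*cos(v), 0). As functions of (u, v):
  E = r_u · r_u = 2,
  F = r_u · r_v = 0,
  G = r_v · r_v = u^2.
Evaluating at (u, v) = (13/2, -2*pi/5): E = 2, F = 0, G = 169/4.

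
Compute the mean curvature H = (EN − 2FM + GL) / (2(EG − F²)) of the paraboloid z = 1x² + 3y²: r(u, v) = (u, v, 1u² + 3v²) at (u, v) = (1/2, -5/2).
H = 232*sqrt(227)/51529

With E = 4*u^2 + 1, F = 12*u*v, G = 36*v^2 + 1, L = 2/sqrt(4*u^2 + 36*v^2 + 1), M = 0, N = 6/sqrt(4*u^2 + 36*v^2 + 1), assemble
  H = (EN − 2FM + GL) / (2(EG − F²)) = 4*(3*u^2 + 9*v^2 + 1)/(4*u^2 + 36*v^2 + 1)^(3/2).
At (u, v) = (1/2, -5/2): H = 232*sqrt(227)/51529.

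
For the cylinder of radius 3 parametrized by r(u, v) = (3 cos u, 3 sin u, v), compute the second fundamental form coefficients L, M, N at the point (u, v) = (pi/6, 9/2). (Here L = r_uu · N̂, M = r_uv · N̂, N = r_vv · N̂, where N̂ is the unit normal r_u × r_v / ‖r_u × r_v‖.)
L = -3;  M = 0;  N = 0

Compute the unit normal N̂(u, v) = (cos(u), sin(u), 0), and the second partials r_uu, r_uv, r_vv. Take dot products:
  L(u, v) = r_uu · N̂ = -3,
  M(u, v) = r_uv · N̂ = 0,
  N(u, v) = r_vv · N̂ = 0.
Evaluating at (u, v) = (pi/6, 9/2):
  L = -3, M = 0, N = 0.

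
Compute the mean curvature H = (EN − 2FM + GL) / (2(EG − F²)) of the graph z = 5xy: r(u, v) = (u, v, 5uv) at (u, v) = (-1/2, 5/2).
H = 625*sqrt(654)/213858

With E = 25*v^2 + 1, F = 25*u*v, G = 25*u^2 + 1, L = 0, M = 5/sqrt(25*u^2 + 25*v^2 + 1), N = 0, assemble
  H = (EN − 2FM + GL) / (2(EG − F²)) = -125*u*v/(25*u^2 + 25*v^2 + 1)^(3/2).
At (u, v) = (-1/2, 5/2): H = 625*sqrt(654)/213858.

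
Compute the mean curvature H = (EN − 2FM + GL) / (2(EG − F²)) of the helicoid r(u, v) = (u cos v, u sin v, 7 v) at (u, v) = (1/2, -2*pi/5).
H = 0

With E = 1, F = 0, G = u^2 + 49, L = 0, M = -7/sqrt(u^2 + 49), N = 0, assemble
  H = (EN − 2FM + GL) / (2(EG − F²)) = 0.
At (u, v) = (1/2, -2*pi/5): H = 0.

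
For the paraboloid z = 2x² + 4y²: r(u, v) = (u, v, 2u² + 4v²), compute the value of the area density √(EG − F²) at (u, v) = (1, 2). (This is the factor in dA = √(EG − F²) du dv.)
√(EG − F²)|_{(1, 2)} = sqrt(273)

E = 16*u^2 + 1, F = 32*u*v, G = 64*v^2 + 1, so EG − F² = 16*u^2 + 64*v^2 + 1. Taking the positive square root: √(EG − F²) = sqrt(16*u^2 + 64*v^2 + 1). At (u, v) = (1, 2): sqrt(273).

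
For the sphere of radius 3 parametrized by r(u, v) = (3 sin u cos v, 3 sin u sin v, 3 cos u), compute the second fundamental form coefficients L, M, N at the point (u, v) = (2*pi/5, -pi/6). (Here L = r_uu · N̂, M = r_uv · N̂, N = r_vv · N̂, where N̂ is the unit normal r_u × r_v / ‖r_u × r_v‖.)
L = -3;  M = 0;  N = -15/8 - 3*sqrt(5)/8

Compute the unit normal N̂(u, v) = (sin(u)^2*cos(v)/Abs(sin(u)), sin(u)^2*sin(v)/Abs(sin(u)), sin(2*u)/(2*Abs(sin(u)))), and the second partials r_uu, r_uv, r_vv. Take dot products:
  L(u, v) = r_uu · N̂ = -3*sin(u)/Abs(sin(u)),
  M(u, v) = r_uv · N̂ = 0,
  N(u, v) = r_vv · N̂ = -3*sin(u)^3/Abs(sin(u)).
Evaluating at (u, v) = (2*pi/5, -pi/6):
  L = -3, M = 0, N = -15/8 - 3*sqrt(5)/8.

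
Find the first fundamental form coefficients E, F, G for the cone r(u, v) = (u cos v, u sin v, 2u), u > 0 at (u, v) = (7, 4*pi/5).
E = 5;  F = 0;  G = 49

Partials: r_u = (cos(v), sin(v), 2), r_v = (-u*sin(v), u*cos(v), 0). As functions of (u, v):
  E = r_u · r_u = 5,
  F = r_u · r_v = 0,
  G = r_v · r_v = u^2.
Evaluating at (u, v) = (7, 4*pi/5): E = 5, F = 0, G = 49.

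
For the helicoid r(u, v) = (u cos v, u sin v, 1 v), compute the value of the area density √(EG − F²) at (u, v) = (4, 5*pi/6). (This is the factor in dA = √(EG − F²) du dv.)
√(EG − F²)|_{(4, 5*pi/6)} = sqrt(17)

E = 1, F = 0, G = u^2 + 1, so EG − F² = u^2 + 1. Taking the positive square root: √(EG − F²) = sqrt(u^2 + 1). At (u, v) = (4, 5*pi/6): sqrt(17).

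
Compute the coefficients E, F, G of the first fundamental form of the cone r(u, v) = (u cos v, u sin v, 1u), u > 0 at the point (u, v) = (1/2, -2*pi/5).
E = 2;  F = 0;  G = 1/4

Partials: r_u = (cos(v), sin(v), 1), r_v = (-u*sin(v), u*cos(v), 0). As functions of (u, v):
  E = r_u · r_u = 2,
  F = r_u · r_v = 0,
  G = r_v · r_v = u^2.
Evaluating at (u, v) = (1/2, -2*pi/5): E = 2, F = 0, G = 1/4.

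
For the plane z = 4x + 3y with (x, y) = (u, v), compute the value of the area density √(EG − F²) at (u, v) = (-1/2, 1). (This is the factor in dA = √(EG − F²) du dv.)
√(EG − F²)|_{(-1/2, 1)} = sqrt(26)

E = 17, F = 12, G = 10, so EG − F² = 26. Taking the positive square root: √(EG − F²) = sqrt(26). At (u, v) = (-1/2, 1): sqrt(26).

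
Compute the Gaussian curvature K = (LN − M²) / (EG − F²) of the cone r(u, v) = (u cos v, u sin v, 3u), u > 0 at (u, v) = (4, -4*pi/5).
K = 0

Coefficients of the first fundamental form: E = 10, F = 0, G = u^2.
Coefficients of the second fundamental form: L = 0, M = 0, N = 3*sqrt(10)*u^2/(10*Abs(u)).
Assemble K = (LN − M²)/(EG − F²) = 0. At (u, v) = (4, -4*pi/5): K = 0.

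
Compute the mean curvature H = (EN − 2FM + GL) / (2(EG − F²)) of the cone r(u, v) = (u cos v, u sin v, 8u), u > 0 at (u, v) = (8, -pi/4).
H = sqrt(65)/130

With E = 65, F = 0, G = u^2, L = 0, M = 0, N = 8*sqrt(65)*u^2/(65*Abs(u)), assemble
  H = (EN − 2FM + GL) / (2(EG − F²)) = 4*sqrt(65)/(65*Abs(u)).
At (u, v) = (8, -pi/4): H = sqrt(65)/130.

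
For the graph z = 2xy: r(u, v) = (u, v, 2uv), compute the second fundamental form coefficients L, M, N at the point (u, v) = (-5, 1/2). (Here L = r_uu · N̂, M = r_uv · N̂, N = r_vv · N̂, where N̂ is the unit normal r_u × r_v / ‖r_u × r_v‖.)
L = 0;  M = sqrt(102)/51;  N = 0

Compute the unit normal N̂(u, v) = (-2*v/sqrt(4*u^2 + 4*v^2 + 1), -2*u/sqrt(4*u^2 + 4*v^2 + 1), 1/sqrt(4*u^2 + 4*v^2 + 1)), and the second partials r_uu, r_uv, r_vv. Take dot products:
  L(u, v) = r_uu · N̂ = 0,
  M(u, v) = r_uv · N̂ = 2/sqrt(4*u^2 + 4*v^2 + 1),
  N(u, v) = r_vv · N̂ = 0.
Evaluating at (u, v) = (-5, 1/2):
  L = 0, M = sqrt(102)/51, N = 0.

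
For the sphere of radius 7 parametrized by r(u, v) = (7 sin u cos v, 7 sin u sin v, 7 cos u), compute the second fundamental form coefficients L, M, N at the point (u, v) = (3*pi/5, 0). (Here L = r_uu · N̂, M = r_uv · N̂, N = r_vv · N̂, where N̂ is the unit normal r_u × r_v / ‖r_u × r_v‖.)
L = -7;  M = 0;  N = -35/8 - 7*sqrt(5)/8

Compute the unit normal N̂(u, v) = (sin(u)^2*cos(v)/Abs(sin(u)), sin(u)^2*sin(v)/Abs(sin(u)), sin(2*u)/(2*Abs(sin(u)))), and the second partials r_uu, r_uv, r_vv. Take dot products:
  L(u, v) = r_uu · N̂ = -7*sin(u)/Abs(sin(u)),
  M(u, v) = r_uv · N̂ = 0,
  N(u, v) = r_vv · N̂ = -7*sin(u)^3/Abs(sin(u)).
Evaluating at (u, v) = (3*pi/5, 0):
  L = -7, M = 0, N = -35/8 - 7*sqrt(5)/8.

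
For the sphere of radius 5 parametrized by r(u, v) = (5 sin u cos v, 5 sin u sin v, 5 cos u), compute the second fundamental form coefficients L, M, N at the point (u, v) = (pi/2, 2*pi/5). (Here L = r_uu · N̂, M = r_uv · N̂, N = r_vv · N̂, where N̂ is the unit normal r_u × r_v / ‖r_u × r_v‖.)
L = -5;  M = 0;  N = -5

Compute the unit normal N̂(u, v) = (sin(u)^2*cos(v)/Abs(sin(u)), sin(u)^2*sin(v)/Abs(sin(u)), sin(2*u)/(2*Abs(sin(u)))), and the second partials r_uu, r_uv, r_vv. Take dot products:
  L(u, v) = r_uu · N̂ = -5*sin(u)/Abs(sin(u)),
  M(u, v) = r_uv · N̂ = 0,
  N(u, v) = r_vv · N̂ = -5*sin(u)^3/Abs(sin(u)).
Evaluating at (u, v) = (pi/2, 2*pi/5):
  L = -5, M = 0, N = -5.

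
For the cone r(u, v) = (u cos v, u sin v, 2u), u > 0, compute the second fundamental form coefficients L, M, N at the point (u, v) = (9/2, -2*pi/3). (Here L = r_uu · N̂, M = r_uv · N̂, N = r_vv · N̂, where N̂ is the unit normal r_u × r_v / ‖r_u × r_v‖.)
L = 0;  M = 0;  N = 9*sqrt(5)/5

Compute the unit normal N̂(u, v) = (-2*sqrt(5)*u*cos(v)/(5*Abs(u)), -2*sqrt(5)*u*sin(v)/(5*Abs(u)), sqrt(5)*u/(5*Abs(u))), and the second partials r_uu, r_uv, r_vv. Take dot products:
  L(u, v) = r_uu · N̂ = 0,
  M(u, v) = r_uv · N̂ = 0,
  N(u, v) = r_vv · N̂ = 2*sqrt(5)*u^2/(5*Abs(u)).
Evaluating at (u, v) = (9/2, -2*pi/3):
  L = 0, M = 0, N = 9*sqrt(5)/5.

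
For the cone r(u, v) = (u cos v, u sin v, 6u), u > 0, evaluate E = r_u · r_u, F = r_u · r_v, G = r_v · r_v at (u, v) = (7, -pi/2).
E = 37;  F = 0;  G = 49

Partials: r_u = (cos(v), sin(v), 6), r_v = (-u*sin(v), u*cos(v), 0). As functions of (u, v):
  E = r_u · r_u = 37,
  F = r_u · r_v = 0,
  G = r_v · r_v = u^2.
Evaluating at (u, v) = (7, -pi/2): E = 37, F = 0, G = 49.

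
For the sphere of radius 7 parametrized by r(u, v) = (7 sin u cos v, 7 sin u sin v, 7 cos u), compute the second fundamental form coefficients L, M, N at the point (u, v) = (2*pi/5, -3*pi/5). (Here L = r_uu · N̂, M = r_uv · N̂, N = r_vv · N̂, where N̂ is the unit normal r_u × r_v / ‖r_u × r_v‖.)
L = -7;  M = 0;  N = -35/8 - 7*sqrt(5)/8

Compute the unit normal N̂(u, v) = (sin(u)^2*cos(v)/Abs(sin(u)), sin(u)^2*sin(v)/Abs(sin(u)), sin(2*u)/(2*Abs(sin(u)))), and the second partials r_uu, r_uv, r_vv. Take dot products:
  L(u, v) = r_uu · N̂ = -7*sin(u)/Abs(sin(u)),
  M(u, v) = r_uv · N̂ = 0,
  N(u, v) = r_vv · N̂ = -7*sin(u)^3/Abs(sin(u)).
Evaluating at (u, v) = (2*pi/5, -3*pi/5):
  L = -7, M = 0, N = -35/8 - 7*sqrt(5)/8.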